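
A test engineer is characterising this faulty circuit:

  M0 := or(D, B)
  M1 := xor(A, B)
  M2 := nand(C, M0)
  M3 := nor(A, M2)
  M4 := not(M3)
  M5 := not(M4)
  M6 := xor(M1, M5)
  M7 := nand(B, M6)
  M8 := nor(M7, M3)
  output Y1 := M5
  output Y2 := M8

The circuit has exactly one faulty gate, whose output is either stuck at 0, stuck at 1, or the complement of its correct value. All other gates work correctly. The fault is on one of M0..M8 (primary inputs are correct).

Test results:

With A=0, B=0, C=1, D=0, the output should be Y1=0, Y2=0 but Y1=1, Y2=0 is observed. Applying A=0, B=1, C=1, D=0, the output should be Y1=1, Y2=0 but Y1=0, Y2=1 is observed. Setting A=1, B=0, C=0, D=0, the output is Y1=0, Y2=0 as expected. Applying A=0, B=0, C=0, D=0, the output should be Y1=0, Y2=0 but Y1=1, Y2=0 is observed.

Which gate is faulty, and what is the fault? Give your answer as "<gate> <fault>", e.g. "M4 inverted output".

Fault-free values for test 1 (A=0, B=0, C=1, D=0): M0=0, M1=0, M2=1, M3=0, M4=1, M5=0, M6=0, M7=1, M8=0, giving Y1=0, Y2=0. Observed Y1=1, Y2=0.
Test 1: faults giving observed Y1=1, Y2=0 are {M0 stuck-at-1, M0 inverted output, M2 stuck-at-0, M2 inverted output, M3 stuck-at-1, M3 inverted output, M4 stuck-at-0, M4 inverted output, M5 stuck-at-1, M5 inverted output}.
Test 2 (A=0, B=1, C=1, D=0): fault-free M0=1, M1=1, M2=0, M3=1, M4=0, M5=1, M6=0, M7=1, M8=0 → Y1=1, Y2=0; observed Y1=0, Y2=1. Eliminates M0 stuck-at-1, M2 stuck-at-0, M3 stuck-at-1, M4 stuck-at-0, M4 inverted output, M5 stuck-at-1, M5 inverted output.
Test 3 (A=1, B=0, C=0, D=0): fault-free M0=0, M1=1, M2=1, M3=0, M4=1, M5=0, M6=1, M7=1, M8=0 → Y1=0, Y2=0; observed Y1=0, Y2=0. Eliminates M3 inverted output.
Test 4 (A=0, B=0, C=0, D=0): fault-free M0=0, M1=0, M2=1, M3=0, M4=1, M5=0, M6=0, M7=1, M8=0 → Y1=0, Y2=0; observed Y1=1, Y2=0. Eliminates M0 inverted output.
Only M2 inverted output is consistent with every test.

M2 inverted output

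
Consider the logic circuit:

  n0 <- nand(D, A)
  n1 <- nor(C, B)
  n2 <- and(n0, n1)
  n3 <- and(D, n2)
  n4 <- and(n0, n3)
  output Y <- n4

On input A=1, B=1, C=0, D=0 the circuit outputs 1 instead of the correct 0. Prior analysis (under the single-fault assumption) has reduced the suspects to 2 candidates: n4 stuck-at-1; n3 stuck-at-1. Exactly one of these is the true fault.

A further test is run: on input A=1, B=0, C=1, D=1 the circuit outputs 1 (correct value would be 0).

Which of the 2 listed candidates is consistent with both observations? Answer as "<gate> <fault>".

n4 stuck-at-1

Evaluate each candidate on input A=1, B=0, C=1, D=1:
  n4 stuck-at-1: n0=0, n1=0, n2=0, n3=0, n4=1 [stuck-at-1] → 1 — matches
  n3 stuck-at-1: n0=0, n1=0, n2=0, n3=1 [stuck-at-1], n4=0 → 0 — eliminated
Only n4 stuck-at-1 reproduces the observed 1.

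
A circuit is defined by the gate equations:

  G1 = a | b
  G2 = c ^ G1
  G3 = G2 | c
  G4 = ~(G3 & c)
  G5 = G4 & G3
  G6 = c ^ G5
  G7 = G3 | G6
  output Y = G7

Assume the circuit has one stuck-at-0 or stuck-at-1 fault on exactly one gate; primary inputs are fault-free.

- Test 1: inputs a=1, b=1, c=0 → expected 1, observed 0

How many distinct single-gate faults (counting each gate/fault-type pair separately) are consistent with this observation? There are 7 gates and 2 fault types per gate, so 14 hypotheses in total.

Fault-free: G1=1, G2=1, G3=1, G4=1, G5=1, G6=1, G7=1 → 1. Observed 0.
  G1 stuck-at-0: output 0 ✓
  G1 stuck-at-1: output 1 ✗
  G2 stuck-at-0: output 0 ✓
  G2 stuck-at-1: output 1 ✗
  G3 stuck-at-0: output 0 ✓
  G3 stuck-at-1: output 1 ✗
  G4 stuck-at-0: output 1 ✗
  G4 stuck-at-1: output 1 ✗
  G5 stuck-at-0: output 1 ✗
  G5 stuck-at-1: output 1 ✗
  G6 stuck-at-0: output 1 ✗
  G6 stuck-at-1: output 1 ✗
  G7 stuck-at-0: output 0 ✓
  G7 stuck-at-1: output 1 ✗
Consistent faults: {G1 stuck-at-0, G2 stuck-at-0, G3 stuck-at-0, G7 stuck-at-0} — 4 in all.

4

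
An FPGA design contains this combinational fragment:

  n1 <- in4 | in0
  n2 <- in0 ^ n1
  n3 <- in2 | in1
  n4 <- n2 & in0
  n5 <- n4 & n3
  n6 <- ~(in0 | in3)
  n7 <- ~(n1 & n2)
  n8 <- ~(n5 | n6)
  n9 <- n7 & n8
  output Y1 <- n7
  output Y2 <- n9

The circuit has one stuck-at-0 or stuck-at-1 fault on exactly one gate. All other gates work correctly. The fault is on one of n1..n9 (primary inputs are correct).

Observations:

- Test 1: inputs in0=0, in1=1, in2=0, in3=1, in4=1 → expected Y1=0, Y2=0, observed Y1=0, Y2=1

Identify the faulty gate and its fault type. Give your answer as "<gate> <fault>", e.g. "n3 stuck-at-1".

Fault-free values for test 1 (in0=0, in1=1, in2=0, in3=1, in4=1): n1=1, n2=1, n3=1, n4=0, n5=0, n6=0, n7=0, n8=1, n9=0, giving Y1=0, Y2=0. Observed Y1=0, Y2=1.
Test 1: faults giving observed Y1=0, Y2=1 are {n9 stuck-at-1}.
Only n9 stuck-at-1 is consistent with every test.

n9 stuck-at-1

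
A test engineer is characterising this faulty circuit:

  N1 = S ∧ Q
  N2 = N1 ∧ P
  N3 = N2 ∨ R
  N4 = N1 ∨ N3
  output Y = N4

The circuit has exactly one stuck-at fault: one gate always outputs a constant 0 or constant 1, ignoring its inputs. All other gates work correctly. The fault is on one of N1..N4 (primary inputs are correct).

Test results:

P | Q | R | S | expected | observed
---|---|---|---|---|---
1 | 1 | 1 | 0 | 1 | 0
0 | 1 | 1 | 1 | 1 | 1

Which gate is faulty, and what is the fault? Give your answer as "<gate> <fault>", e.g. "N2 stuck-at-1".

Fault-free values for test 1 (P=1, Q=1, R=1, S=0): N1=0, N2=0, N3=1, N4=1, giving Y=1. Observed 0.
Test 1: faults giving observed 0 are {N3 stuck-at-0, N4 stuck-at-0}.
Test 2 (P=0, Q=1, R=1, S=1): fault-free N1=1, N2=0, N3=1, N4=1 → 1; observed 1. Eliminates N4 stuck-at-0.
Only N3 stuck-at-0 is consistent with every test.

N3 stuck-at-0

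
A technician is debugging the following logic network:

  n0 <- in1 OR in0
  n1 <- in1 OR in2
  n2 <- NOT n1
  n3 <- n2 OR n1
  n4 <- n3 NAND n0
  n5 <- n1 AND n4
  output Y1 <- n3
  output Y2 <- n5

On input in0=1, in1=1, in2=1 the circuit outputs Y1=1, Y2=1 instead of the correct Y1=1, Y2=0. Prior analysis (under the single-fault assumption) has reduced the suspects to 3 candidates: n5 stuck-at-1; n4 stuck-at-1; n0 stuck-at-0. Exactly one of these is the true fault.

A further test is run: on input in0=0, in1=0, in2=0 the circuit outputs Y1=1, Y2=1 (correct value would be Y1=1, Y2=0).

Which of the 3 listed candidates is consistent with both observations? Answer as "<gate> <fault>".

Evaluate each candidate on input in0=0, in1=0, in2=0:
  n5 stuck-at-1: n0=0, n1=0, n2=1, n3=1, n4=1, n5=1 [stuck-at-1] → Y1=1, Y2=1 — matches
  n4 stuck-at-1: n0=0, n1=0, n2=1, n3=1, n4=1 [stuck-at-1], n5=0 → Y1=1, Y2=0 — eliminated
  n0 stuck-at-0: n0=0 [stuck-at-0], n1=0, n2=1, n3=1, n4=1, n5=0 → Y1=1, Y2=0 — eliminated
Only n5 stuck-at-1 reproduces the observed Y1=1, Y2=1.

n5 stuck-at-1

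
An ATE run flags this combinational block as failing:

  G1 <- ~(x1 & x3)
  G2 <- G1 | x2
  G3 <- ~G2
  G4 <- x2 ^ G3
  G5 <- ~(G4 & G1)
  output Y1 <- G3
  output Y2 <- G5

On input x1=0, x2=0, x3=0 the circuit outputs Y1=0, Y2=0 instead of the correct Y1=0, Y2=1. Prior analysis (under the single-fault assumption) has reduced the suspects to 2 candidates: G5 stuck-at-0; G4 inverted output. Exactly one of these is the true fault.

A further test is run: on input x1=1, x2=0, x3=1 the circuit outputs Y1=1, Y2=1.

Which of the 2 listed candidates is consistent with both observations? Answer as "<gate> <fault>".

G4 inverted output

Evaluate each candidate on input x1=1, x2=0, x3=1:
  G5 stuck-at-0: G1=0, G2=0, G3=1, G4=1, G5=0 [stuck-at-0] → Y1=1, Y2=0 — eliminated
  G4 inverted output: G1=0, G2=0, G3=1, G4=0 [inverted output], G5=1 → Y1=1, Y2=1 — matches
Only G4 inverted output reproduces the observed Y1=1, Y2=1.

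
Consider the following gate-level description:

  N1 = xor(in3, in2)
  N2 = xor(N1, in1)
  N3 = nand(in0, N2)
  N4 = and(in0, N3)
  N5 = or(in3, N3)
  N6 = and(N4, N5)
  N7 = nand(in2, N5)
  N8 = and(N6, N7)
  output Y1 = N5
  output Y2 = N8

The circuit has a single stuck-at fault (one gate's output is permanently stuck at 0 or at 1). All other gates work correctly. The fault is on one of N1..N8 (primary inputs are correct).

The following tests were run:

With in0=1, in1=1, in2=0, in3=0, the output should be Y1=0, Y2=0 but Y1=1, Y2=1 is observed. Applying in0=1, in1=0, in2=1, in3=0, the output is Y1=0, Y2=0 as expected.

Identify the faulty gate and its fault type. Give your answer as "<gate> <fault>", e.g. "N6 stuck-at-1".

Fault-free values for test 1 (in0=1, in1=1, in2=0, in3=0): N1=0, N2=1, N3=0, N4=0, N5=0, N6=0, N7=1, N8=0, giving Y1=0, Y2=0. Observed Y1=1, Y2=1.
Test 1: faults giving observed Y1=1, Y2=1 are {N1 stuck-at-1, N2 stuck-at-0, N3 stuck-at-1}.
Test 2 (in0=1, in1=0, in2=1, in3=0): fault-free N1=1, N2=1, N3=0, N4=0, N5=0, N6=0, N7=1, N8=0 → Y1=0, Y2=0; observed Y1=0, Y2=0. Eliminates N2 stuck-at-0, N3 stuck-at-1.
Only N1 stuck-at-1 is consistent with every test.

N1 stuck-at-1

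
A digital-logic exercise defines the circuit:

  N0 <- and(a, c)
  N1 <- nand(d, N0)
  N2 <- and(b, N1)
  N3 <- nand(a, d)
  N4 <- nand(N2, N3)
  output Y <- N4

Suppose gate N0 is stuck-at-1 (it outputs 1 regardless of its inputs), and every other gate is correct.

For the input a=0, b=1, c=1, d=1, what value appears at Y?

1

Propagate with N0 forced: N0=1 [stuck-at-1], N1=0, N2=0, N3=1, N4=1.
So Y = 1. (Without the fault it would be 0.)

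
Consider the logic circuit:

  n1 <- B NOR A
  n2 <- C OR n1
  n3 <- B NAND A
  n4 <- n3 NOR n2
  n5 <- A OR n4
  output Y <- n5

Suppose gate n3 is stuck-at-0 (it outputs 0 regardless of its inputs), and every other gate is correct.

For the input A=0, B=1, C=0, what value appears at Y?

Propagate with n3 forced: n1=0, n2=0, n3=0 [stuck-at-0], n4=1, n5=1.
So Y = 1. (Without the fault it would be 0.)

1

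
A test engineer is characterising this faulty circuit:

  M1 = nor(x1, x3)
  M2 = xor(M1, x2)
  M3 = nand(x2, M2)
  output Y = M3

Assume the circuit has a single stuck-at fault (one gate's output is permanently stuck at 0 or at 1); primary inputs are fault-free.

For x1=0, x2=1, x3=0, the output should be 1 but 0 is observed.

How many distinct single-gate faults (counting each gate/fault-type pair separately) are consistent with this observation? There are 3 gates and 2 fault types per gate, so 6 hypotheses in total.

Fault-free: M1=1, M2=0, M3=1 → 1. Observed 0.
  M1 stuck-at-0: output 0 ✓
  M1 stuck-at-1: output 1 ✗
  M2 stuck-at-0: output 1 ✗
  M2 stuck-at-1: output 0 ✓
  M3 stuck-at-0: output 0 ✓
  M3 stuck-at-1: output 1 ✗
Consistent faults: {M1 stuck-at-0, M2 stuck-at-1, M3 stuck-at-0} — 3 in all.

3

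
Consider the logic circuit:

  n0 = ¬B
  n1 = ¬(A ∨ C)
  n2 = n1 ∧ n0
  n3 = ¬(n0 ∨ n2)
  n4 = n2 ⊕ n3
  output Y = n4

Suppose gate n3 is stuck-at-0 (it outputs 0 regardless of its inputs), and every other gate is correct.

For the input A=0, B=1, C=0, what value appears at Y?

Propagate with n3 forced: n0=0, n1=1, n2=0, n3=0 [stuck-at-0], n4=0.
So Y = 0. (Without the fault it would be 1.)

0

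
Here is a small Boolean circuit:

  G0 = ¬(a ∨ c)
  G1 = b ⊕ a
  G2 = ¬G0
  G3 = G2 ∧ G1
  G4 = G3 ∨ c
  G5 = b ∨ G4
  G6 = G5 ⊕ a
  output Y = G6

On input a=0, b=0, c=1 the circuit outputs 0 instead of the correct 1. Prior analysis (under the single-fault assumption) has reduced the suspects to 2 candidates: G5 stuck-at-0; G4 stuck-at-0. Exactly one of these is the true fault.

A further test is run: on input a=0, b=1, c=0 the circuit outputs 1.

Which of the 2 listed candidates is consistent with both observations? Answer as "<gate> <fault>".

G4 stuck-at-0

Evaluate each candidate on input a=0, b=1, c=0:
  G5 stuck-at-0: G0=1, G1=1, G2=0, G3=0, G4=0, G5=0 [stuck-at-0], G6=0 → 0 — eliminated
  G4 stuck-at-0: G0=1, G1=1, G2=0, G3=0, G4=0 [stuck-at-0], G5=1, G6=1 → 1 — matches
Only G4 stuck-at-0 reproduces the observed 1.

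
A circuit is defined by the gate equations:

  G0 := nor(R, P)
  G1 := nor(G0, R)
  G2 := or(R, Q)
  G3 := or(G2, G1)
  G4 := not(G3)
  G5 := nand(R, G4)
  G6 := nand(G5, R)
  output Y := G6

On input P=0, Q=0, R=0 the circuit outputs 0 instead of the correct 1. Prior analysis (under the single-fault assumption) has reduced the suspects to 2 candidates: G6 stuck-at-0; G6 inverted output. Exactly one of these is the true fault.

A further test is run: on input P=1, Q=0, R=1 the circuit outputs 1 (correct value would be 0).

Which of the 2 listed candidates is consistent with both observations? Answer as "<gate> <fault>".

Evaluate each candidate on input P=1, Q=0, R=1:
  G6 stuck-at-0: G0=0, G1=0, G2=1, G3=1, G4=0, G5=1, G6=0 [stuck-at-0] → 0 — eliminated
  G6 inverted output: G0=0, G1=0, G2=1, G3=1, G4=0, G5=1, G6=1 [inverted output] → 1 — matches
Only G6 inverted output reproduces the observed 1.

G6 inverted output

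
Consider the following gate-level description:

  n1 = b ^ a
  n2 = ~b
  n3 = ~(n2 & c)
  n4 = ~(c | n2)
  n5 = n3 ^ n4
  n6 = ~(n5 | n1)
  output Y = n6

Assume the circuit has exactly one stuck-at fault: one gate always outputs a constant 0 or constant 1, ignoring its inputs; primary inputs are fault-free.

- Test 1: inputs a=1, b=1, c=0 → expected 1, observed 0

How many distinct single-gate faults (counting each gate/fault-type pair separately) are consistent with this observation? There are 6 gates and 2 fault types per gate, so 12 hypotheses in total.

6

Fault-free: n1=0, n2=0, n3=1, n4=1, n5=0, n6=1 → 1. Observed 0.
  n1 stuck-at-0: output 1 ✗
  n1 stuck-at-1: output 0 ✓
  n2 stuck-at-0: output 1 ✗
  n2 stuck-at-1: output 0 ✓
  n3 stuck-at-0: output 0 ✓
  n3 stuck-at-1: output 1 ✗
  n4 stuck-at-0: output 0 ✓
  n4 stuck-at-1: output 1 ✗
  n5 stuck-at-0: output 1 ✗
  n5 stuck-at-1: output 0 ✓
  n6 stuck-at-0: output 0 ✓
  n6 stuck-at-1: output 1 ✗
Consistent faults: {n1 stuck-at-1, n2 stuck-at-1, n3 stuck-at-0, n4 stuck-at-0, n5 stuck-at-1, n6 stuck-at-0} — 6 in all.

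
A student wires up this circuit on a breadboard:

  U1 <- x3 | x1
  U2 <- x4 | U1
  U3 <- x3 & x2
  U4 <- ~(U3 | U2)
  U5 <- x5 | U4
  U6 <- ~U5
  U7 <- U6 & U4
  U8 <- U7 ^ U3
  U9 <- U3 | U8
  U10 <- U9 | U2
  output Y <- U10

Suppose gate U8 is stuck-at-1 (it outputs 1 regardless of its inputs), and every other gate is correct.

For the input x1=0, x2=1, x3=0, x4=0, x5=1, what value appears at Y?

1

Propagate with U8 forced: U1=0, U2=0, U3=0, U4=1, U5=1, U6=0, U7=0, U8=1 [stuck-at-1], U9=1, U10=1.
So Y = 1. (Without the fault it would be 0.)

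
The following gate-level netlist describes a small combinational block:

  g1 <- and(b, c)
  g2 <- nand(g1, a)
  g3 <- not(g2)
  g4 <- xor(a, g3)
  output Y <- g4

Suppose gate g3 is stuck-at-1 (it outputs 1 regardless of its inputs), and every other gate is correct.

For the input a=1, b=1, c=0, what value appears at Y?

0

Propagate with g3 forced: g1=0, g2=1, g3=1 [stuck-at-1], g4=0.
So Y = 0. (Without the fault it would be 1.)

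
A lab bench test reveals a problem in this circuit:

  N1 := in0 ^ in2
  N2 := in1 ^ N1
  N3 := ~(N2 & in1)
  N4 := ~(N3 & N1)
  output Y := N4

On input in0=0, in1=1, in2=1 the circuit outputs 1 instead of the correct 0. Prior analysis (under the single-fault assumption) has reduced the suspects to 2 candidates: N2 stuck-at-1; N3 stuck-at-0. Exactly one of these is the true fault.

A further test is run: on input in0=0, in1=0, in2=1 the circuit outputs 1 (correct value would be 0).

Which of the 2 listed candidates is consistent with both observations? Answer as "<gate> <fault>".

N3 stuck-at-0

Evaluate each candidate on input in0=0, in1=0, in2=1:
  N2 stuck-at-1: N1=1, N2=1 [stuck-at-1], N3=1, N4=0 → 0 — eliminated
  N3 stuck-at-0: N1=1, N2=1, N3=0 [stuck-at-0], N4=1 → 1 — matches
Only N3 stuck-at-0 reproduces the observed 1.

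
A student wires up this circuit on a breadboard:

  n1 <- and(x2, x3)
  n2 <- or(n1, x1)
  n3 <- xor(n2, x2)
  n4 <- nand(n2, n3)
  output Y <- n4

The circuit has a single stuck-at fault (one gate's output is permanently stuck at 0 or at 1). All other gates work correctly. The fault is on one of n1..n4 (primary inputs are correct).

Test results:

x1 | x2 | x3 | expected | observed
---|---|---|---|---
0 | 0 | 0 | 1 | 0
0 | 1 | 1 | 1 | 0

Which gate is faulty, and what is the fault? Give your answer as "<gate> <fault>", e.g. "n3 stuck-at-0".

Fault-free values for test 1 (x1=0, x2=0, x3=0): n1=0, n2=0, n3=0, n4=1, giving Y=1. Observed 0.
Test 1: faults giving observed 0 are {n1 stuck-at-1, n2 stuck-at-1, n4 stuck-at-0}.
Test 2 (x1=0, x2=1, x3=1): fault-free n1=1, n2=1, n3=0, n4=1 → 1; observed 0. Eliminates n1 stuck-at-1, n2 stuck-at-1.
Only n4 stuck-at-0 is consistent with every test.

n4 stuck-at-0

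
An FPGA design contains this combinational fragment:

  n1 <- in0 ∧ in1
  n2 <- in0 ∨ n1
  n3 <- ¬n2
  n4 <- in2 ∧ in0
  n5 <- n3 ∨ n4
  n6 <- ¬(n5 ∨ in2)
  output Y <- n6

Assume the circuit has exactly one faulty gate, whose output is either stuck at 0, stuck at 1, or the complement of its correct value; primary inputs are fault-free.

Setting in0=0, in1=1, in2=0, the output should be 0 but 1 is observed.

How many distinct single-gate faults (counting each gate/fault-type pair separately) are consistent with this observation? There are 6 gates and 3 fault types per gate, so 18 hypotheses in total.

10

Fault-free: n1=0, n2=0, n3=1, n4=0, n5=1, n6=0 → 0. Observed 1.
  n1: stuck-at-1, inverted output ✓; others ✗
  n2: stuck-at-1, inverted output ✓; others ✗
  n3: stuck-at-0, inverted output ✓; others ✗
  n4: none of the 3 fault types match ✗
  n5: stuck-at-0, inverted output ✓; others ✗
  n6: stuck-at-1, inverted output ✓; others ✗
Consistent faults: {n1 stuck-at-1, n1 inverted output, n2 stuck-at-1, n2 inverted output, n3 stuck-at-0, n3 inverted output, n5 stuck-at-0, n5 inverted output, n6 stuck-at-1, n6 inverted output} — 10 in all.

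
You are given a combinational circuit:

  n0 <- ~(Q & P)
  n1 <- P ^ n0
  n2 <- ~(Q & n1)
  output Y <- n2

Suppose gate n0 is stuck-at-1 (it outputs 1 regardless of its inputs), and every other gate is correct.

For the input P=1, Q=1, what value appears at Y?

1

Propagate with n0 forced: n0=1 [stuck-at-1], n1=0, n2=1.
So Y = 1. (Without the fault it would be 0.)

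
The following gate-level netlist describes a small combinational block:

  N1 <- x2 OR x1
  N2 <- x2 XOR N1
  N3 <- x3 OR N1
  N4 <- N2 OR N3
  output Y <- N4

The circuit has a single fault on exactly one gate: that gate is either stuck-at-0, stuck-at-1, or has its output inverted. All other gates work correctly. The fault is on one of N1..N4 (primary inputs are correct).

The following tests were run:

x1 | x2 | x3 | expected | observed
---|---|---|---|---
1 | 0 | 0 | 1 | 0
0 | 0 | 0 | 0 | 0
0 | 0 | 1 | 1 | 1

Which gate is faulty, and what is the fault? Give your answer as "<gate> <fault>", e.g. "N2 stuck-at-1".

Fault-free values for test 1 (x1=1, x2=0, x3=0): N1=1, N2=1, N3=1, N4=1, giving Y=1. Observed 0.
Test 1: faults giving observed 0 are {N1 stuck-at-0, N1 inverted output, N4 stuck-at-0, N4 inverted output}.
Test 2 (x1=0, x2=0, x3=0): fault-free N1=0, N2=0, N3=0, N4=0 → 0; observed 0. Eliminates N1 inverted output, N4 inverted output.
Test 3 (x1=0, x2=0, x3=1): fault-free N1=0, N2=0, N3=1, N4=1 → 1; observed 1. Eliminates N4 stuck-at-0.
Only N1 stuck-at-0 is consistent with every test.

N1 stuck-at-0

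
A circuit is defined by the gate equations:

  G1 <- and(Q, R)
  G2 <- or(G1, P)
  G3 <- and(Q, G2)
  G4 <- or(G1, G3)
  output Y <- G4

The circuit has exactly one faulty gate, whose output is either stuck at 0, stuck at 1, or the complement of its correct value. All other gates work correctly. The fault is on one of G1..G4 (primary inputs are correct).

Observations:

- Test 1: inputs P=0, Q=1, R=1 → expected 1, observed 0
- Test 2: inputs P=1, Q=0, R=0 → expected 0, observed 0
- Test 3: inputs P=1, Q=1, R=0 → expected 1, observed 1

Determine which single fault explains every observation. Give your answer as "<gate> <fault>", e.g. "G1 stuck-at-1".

G1 stuck-at-0

Fault-free values for test 1 (P=0, Q=1, R=1): G1=1, G2=1, G3=1, G4=1, giving Y=1. Observed 0.
Test 1: faults giving observed 0 are {G1 stuck-at-0, G1 inverted output, G4 stuck-at-0, G4 inverted output}.
Test 2 (P=1, Q=0, R=0): fault-free G1=0, G2=1, G3=0, G4=0 → 0; observed 0. Eliminates G1 inverted output, G4 inverted output.
Test 3 (P=1, Q=1, R=0): fault-free G1=0, G2=1, G3=1, G4=1 → 1; observed 1. Eliminates G4 stuck-at-0.
Only G1 stuck-at-0 is consistent with every test.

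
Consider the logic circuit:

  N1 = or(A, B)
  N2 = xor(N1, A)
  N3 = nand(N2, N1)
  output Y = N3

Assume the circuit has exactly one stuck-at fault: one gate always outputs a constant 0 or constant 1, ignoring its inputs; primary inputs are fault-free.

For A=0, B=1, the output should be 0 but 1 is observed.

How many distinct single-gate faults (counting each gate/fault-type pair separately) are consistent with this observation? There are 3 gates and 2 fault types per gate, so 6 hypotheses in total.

3

Fault-free: N1=1, N2=1, N3=0 → 0. Observed 1.
  N1 stuck-at-0: output 1 ✓
  N1 stuck-at-1: output 0 ✗
  N2 stuck-at-0: output 1 ✓
  N2 stuck-at-1: output 0 ✗
  N3 stuck-at-0: output 0 ✗
  N3 stuck-at-1: output 1 ✓
Consistent faults: {N1 stuck-at-0, N2 stuck-at-0, N3 stuck-at-1} — 3 in all.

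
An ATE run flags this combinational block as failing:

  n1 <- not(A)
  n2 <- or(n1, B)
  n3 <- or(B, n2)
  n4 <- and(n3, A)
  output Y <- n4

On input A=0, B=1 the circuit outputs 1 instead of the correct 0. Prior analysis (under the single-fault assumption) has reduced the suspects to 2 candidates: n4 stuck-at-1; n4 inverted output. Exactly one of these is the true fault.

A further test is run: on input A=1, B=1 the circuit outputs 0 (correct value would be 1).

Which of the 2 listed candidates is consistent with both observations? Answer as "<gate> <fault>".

Evaluate each candidate on input A=1, B=1:
  n4 stuck-at-1: n1=0, n2=1, n3=1, n4=1 [stuck-at-1] → 1 — eliminated
  n4 inverted output: n1=0, n2=1, n3=1, n4=0 [inverted output] → 0 — matches
Only n4 inverted output reproduces the observed 0.

n4 inverted output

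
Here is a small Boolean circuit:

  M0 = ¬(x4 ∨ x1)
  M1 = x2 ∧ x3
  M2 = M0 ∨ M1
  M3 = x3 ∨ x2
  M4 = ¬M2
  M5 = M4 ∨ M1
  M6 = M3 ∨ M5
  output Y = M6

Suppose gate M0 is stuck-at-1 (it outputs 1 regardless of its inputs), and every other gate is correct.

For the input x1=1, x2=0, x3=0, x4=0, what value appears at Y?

Propagate with M0 forced: M0=1 [stuck-at-1], M1=0, M2=1, M3=0, M4=0, M5=0, M6=0.
So Y = 0. (Without the fault it would be 1.)

0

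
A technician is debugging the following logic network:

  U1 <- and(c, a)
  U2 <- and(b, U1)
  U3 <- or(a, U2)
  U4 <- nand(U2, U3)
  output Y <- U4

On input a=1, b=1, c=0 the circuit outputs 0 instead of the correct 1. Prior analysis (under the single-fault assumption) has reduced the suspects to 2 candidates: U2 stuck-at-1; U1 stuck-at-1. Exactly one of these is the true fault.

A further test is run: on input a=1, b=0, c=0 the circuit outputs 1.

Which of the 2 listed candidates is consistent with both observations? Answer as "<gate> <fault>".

Evaluate each candidate on input a=1, b=0, c=0:
  U2 stuck-at-1: U1=0, U2=1 [stuck-at-1], U3=1, U4=0 → 0 — eliminated
  U1 stuck-at-1: U1=1 [stuck-at-1], U2=0, U3=1, U4=1 → 1 — matches
Only U1 stuck-at-1 reproduces the observed 1.

U1 stuck-at-1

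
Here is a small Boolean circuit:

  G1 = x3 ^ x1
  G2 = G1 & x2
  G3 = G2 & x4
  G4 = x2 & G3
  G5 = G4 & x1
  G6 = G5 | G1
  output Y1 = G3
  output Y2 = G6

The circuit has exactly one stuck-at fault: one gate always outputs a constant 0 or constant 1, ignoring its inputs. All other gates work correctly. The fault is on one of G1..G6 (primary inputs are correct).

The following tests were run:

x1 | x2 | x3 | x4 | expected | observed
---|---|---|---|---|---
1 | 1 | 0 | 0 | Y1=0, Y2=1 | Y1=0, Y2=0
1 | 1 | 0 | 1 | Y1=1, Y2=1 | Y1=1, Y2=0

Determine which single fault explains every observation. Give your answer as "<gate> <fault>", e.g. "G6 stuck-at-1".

Fault-free values for test 1 (x1=1, x2=1, x3=0, x4=0): G1=1, G2=1, G3=0, G4=0, G5=0, G6=1, giving Y1=0, Y2=1. Observed Y1=0, Y2=0.
Test 1: faults giving observed Y1=0, Y2=0 are {G1 stuck-at-0, G6 stuck-at-0}.
Test 2 (x1=1, x2=1, x3=0, x4=1): fault-free G1=1, G2=1, G3=1, G4=1, G5=1, G6=1 → Y1=1, Y2=1; observed Y1=1, Y2=0. Eliminates G1 stuck-at-0.
Only G6 stuck-at-0 is consistent with every test.

G6 stuck-at-0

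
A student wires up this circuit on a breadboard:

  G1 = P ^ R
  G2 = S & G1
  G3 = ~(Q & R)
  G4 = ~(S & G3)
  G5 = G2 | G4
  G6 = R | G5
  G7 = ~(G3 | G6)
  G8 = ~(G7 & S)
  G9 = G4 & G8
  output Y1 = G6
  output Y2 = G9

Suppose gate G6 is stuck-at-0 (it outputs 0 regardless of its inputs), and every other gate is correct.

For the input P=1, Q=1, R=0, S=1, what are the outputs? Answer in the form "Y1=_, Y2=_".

Propagate with G6 forced: G1=1, G2=1, G3=1, G4=0, G5=1, G6=0 [stuck-at-0], G7=0, G8=1, G9=0.
So the outputs are Y1=0, Y2=0. (Without the fault they would be Y1=1, Y2=0.)

Y1=0, Y2=0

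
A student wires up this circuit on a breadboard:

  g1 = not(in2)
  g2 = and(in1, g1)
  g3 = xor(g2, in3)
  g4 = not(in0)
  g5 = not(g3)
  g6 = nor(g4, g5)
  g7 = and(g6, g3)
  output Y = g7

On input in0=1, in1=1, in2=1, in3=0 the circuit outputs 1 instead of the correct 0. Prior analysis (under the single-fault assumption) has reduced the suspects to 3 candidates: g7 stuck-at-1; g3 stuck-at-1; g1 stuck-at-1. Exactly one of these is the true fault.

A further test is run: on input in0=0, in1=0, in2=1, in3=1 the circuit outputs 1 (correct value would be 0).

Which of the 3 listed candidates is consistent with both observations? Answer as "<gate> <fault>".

Evaluate each candidate on input in0=0, in1=0, in2=1, in3=1:
  g7 stuck-at-1: g1=0, g2=0, g3=1, g4=1, g5=0, g6=0, g7=1 [stuck-at-1] → 1 — matches
  g3 stuck-at-1: g1=0, g2=0, g3=1 [stuck-at-1], g4=1, g5=0, g6=0, g7=0 → 0 — eliminated
  g1 stuck-at-1: g1=1 [stuck-at-1], g2=0, g3=1, g4=1, g5=0, g6=0, g7=0 → 0 — eliminated
Only g7 stuck-at-1 reproduces the observed 1.

g7 stuck-at-1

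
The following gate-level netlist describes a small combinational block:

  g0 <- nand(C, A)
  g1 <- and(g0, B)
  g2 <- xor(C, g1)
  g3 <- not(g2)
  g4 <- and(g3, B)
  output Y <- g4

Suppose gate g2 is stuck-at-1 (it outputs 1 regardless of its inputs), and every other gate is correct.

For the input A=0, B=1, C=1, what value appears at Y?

0

Propagate with g2 forced: g0=1, g1=1, g2=1 [stuck-at-1], g3=0, g4=0.
So Y = 0. (Without the fault it would be 1.)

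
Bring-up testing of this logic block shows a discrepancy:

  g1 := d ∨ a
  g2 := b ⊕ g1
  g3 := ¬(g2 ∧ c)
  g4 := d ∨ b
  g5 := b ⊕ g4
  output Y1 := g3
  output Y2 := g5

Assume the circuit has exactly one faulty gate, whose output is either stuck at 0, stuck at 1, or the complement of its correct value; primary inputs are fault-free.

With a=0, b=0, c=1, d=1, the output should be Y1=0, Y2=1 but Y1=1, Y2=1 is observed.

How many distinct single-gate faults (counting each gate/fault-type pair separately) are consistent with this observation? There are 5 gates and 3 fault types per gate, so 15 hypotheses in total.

6

Fault-free: g1=1, g2=1, g3=0, g4=1, g5=1 → Y1=0, Y2=1. Observed Y1=1, Y2=1.
  g1: stuck-at-0, inverted output ✓; others ✗
  g2: stuck-at-0, inverted output ✓; others ✗
  g3: stuck-at-1, inverted output ✓; others ✗
  g4: none of the 3 fault types match ✗
  g5: none of the 3 fault types match ✗
Consistent faults: {g1 stuck-at-0, g1 inverted output, g2 stuck-at-0, g2 inverted output, g3 stuck-at-1, g3 inverted output} — 6 in all.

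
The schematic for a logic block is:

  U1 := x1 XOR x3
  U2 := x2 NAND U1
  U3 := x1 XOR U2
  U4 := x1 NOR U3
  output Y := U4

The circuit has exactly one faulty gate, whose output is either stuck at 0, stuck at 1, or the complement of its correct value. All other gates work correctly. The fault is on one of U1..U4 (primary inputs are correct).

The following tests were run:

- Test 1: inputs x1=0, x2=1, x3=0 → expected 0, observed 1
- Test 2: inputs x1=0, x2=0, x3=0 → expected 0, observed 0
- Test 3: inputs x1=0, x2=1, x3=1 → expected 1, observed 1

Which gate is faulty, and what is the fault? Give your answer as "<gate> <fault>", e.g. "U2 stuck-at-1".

U1 stuck-at-1

Fault-free values for test 1 (x1=0, x2=1, x3=0): U1=0, U2=1, U3=1, U4=0, giving Y=0. Observed 1.
Test 1: faults giving observed 1 are {U1 stuck-at-1, U1 inverted output, U2 stuck-at-0, U2 inverted output, U3 stuck-at-0, U3 inverted output, U4 stuck-at-1, U4 inverted output}.
Test 2 (x1=0, x2=0, x3=0): fault-free U1=0, U2=1, U3=1, U4=0 → 0; observed 0. Eliminates U2 stuck-at-0, U2 inverted output, U3 stuck-at-0, U3 inverted output, U4 stuck-at-1, U4 inverted output.
Test 3 (x1=0, x2=1, x3=1): fault-free U1=1, U2=0, U3=0, U4=1 → 1; observed 1. Eliminates U1 inverted output.
Only U1 stuck-at-1 is consistent with every test.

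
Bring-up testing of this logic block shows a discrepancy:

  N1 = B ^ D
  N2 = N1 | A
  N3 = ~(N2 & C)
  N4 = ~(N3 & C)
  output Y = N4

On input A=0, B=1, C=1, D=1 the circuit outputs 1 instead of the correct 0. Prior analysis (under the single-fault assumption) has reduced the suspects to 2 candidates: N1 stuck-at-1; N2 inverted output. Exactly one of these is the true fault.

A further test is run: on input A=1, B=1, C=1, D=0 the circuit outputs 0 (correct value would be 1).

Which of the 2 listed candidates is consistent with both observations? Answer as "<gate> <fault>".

N2 inverted output

Evaluate each candidate on input A=1, B=1, C=1, D=0:
  N1 stuck-at-1: N1=1 [stuck-at-1], N2=1, N3=0, N4=1 → 1 — eliminated
  N2 inverted output: N1=1, N2=0 [inverted output], N3=1, N4=0 → 0 — matches
Only N2 inverted output reproduces the observed 0.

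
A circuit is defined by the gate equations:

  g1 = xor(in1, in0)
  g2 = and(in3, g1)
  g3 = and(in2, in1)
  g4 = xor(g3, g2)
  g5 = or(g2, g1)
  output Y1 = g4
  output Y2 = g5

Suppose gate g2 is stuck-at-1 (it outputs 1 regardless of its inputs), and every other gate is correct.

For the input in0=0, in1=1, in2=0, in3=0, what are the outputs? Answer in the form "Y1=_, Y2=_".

Y1=1, Y2=1

Propagate with g2 forced: g1=1, g2=1 [stuck-at-1], g3=0, g4=1, g5=1.
So the outputs are Y1=1, Y2=1. (Without the fault they would be Y1=0, Y2=1.)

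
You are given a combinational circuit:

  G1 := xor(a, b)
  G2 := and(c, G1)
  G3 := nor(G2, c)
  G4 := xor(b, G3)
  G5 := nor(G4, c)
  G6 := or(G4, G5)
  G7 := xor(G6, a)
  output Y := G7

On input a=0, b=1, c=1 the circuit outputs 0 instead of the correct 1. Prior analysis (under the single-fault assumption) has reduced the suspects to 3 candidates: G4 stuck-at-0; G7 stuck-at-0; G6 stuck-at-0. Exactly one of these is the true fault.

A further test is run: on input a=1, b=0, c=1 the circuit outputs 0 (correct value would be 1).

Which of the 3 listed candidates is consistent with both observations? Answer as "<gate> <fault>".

Evaluate each candidate on input a=1, b=0, c=1:
  G4 stuck-at-0: G1=1, G2=1, G3=0, G4=0 [stuck-at-0], G5=0, G6=0, G7=1 → 1 — eliminated
  G7 stuck-at-0: G1=1, G2=1, G3=0, G4=0, G5=0, G6=0, G7=0 [stuck-at-0] → 0 — matches
  G6 stuck-at-0: G1=1, G2=1, G3=0, G4=0, G5=0, G6=0 [stuck-at-0], G7=1 → 1 — eliminated
Only G7 stuck-at-0 reproduces the observed 0.

G7 stuck-at-0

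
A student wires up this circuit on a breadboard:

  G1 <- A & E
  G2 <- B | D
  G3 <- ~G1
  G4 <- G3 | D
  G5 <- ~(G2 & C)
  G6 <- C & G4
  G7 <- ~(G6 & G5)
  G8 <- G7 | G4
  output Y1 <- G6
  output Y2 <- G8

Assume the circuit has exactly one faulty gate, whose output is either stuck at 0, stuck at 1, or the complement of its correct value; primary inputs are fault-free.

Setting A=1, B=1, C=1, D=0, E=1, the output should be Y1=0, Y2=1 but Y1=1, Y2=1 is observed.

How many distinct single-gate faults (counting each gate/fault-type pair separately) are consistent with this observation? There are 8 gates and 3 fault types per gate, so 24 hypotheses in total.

8

Fault-free: G1=1, G2=1, G3=0, G4=0, G5=0, G6=0, G7=1, G8=1 → Y1=0, Y2=1. Observed Y1=1, Y2=1.
  G1: stuck-at-0, inverted output ✓; others ✗
  G2: none of the 3 fault types match ✗
  G3: stuck-at-1, inverted output ✓; others ✗
  G4: stuck-at-1, inverted output ✓; others ✗
  G5: none of the 3 fault types match ✗
  G6: stuck-at-1, inverted output ✓; others ✗
  G7: none of the 3 fault types match ✗
  G8: none of the 3 fault types match ✗
Consistent faults: {G1 stuck-at-0, G1 inverted output, G3 stuck-at-1, G3 inverted output, G4 stuck-at-1, G4 inverted output, G6 stuck-at-1, G6 inverted output} — 8 in all.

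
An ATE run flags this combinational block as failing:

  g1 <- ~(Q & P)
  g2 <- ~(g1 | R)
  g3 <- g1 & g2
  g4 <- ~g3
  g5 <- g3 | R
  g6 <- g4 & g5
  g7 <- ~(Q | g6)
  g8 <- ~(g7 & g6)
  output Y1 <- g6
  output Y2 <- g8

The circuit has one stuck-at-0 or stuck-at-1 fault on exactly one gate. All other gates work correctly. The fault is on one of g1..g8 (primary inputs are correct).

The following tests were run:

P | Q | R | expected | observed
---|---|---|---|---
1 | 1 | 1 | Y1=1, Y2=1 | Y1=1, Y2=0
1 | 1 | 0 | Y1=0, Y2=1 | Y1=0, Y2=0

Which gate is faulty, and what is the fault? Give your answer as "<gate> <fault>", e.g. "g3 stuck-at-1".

Fault-free values for test 1 (P=1, Q=1, R=1): g1=0, g2=0, g3=0, g4=1, g5=1, g6=1, g7=0, g8=1, giving Y1=1, Y2=1. Observed Y1=1, Y2=0.
Test 1: faults giving observed Y1=1, Y2=0 are {g7 stuck-at-1, g8 stuck-at-0}.
Test 2 (P=1, Q=1, R=0): fault-free g1=0, g2=1, g3=0, g4=1, g5=0, g6=0, g7=0, g8=1 → Y1=0, Y2=1; observed Y1=0, Y2=0. Eliminates g7 stuck-at-1.
Only g8 stuck-at-0 is consistent with every test.

g8 stuck-at-0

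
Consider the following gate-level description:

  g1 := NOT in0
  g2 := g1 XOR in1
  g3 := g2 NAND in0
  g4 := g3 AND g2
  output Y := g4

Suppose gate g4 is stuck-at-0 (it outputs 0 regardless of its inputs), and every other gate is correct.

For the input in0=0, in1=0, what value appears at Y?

Propagate with g4 forced: g1=1, g2=1, g3=1, g4=0 [stuck-at-0].
So Y = 0. (Without the fault it would be 1.)

0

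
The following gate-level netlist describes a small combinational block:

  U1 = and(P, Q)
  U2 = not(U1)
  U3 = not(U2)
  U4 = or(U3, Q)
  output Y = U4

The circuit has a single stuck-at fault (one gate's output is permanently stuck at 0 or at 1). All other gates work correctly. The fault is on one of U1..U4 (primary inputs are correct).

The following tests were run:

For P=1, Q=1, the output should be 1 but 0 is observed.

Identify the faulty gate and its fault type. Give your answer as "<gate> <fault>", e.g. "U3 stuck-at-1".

U4 stuck-at-0

Fault-free values for test 1 (P=1, Q=1): U1=1, U2=0, U3=1, U4=1, giving Y=1. Observed 0.
Test 1: faults giving observed 0 are {U4 stuck-at-0}.
Only U4 stuck-at-0 is consistent with every test.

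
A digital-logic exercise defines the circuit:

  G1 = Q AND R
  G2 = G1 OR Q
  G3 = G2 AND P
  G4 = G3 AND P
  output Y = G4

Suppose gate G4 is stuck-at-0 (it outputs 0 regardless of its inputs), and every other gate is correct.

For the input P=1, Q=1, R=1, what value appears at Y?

0

Propagate with G4 forced: G1=1, G2=1, G3=1, G4=0 [stuck-at-0].
So Y = 0. (Without the fault it would be 1.)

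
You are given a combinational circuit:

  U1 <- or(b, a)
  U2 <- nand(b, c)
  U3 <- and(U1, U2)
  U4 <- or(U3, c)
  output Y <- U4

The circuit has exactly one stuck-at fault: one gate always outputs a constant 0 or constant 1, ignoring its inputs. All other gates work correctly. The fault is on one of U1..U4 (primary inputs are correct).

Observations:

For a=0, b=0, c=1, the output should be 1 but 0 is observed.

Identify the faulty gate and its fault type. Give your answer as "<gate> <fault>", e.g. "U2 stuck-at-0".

U4 stuck-at-0

Fault-free values for test 1 (a=0, b=0, c=1): U1=0, U2=1, U3=0, U4=1, giving Y=1. Observed 0.
Test 1: faults giving observed 0 are {U4 stuck-at-0}.
Only U4 stuck-at-0 is consistent with every test.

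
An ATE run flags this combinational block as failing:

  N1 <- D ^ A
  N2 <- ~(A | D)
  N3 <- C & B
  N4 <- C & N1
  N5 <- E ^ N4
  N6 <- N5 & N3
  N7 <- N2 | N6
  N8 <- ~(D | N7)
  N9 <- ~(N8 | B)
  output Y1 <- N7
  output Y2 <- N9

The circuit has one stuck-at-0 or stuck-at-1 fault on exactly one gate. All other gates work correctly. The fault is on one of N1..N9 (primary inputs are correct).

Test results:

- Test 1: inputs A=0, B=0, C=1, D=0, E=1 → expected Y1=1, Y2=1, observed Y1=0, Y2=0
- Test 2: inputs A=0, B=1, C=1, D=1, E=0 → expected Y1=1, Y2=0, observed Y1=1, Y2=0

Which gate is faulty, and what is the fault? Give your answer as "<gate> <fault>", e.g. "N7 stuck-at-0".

N2 stuck-at-0

Fault-free values for test 1 (A=0, B=0, C=1, D=0, E=1): N1=0, N2=1, N3=0, N4=0, N5=1, N6=0, N7=1, N8=0, N9=1, giving Y1=1, Y2=1. Observed Y1=0, Y2=0.
Test 1: faults giving observed Y1=0, Y2=0 are {N2 stuck-at-0, N7 stuck-at-0}.
Test 2 (A=0, B=1, C=1, D=1, E=0): fault-free N1=1, N2=0, N3=1, N4=1, N5=1, N6=1, N7=1, N8=0, N9=0 → Y1=1, Y2=0; observed Y1=1, Y2=0. Eliminates N7 stuck-at-0.
Only N2 stuck-at-0 is consistent with every test.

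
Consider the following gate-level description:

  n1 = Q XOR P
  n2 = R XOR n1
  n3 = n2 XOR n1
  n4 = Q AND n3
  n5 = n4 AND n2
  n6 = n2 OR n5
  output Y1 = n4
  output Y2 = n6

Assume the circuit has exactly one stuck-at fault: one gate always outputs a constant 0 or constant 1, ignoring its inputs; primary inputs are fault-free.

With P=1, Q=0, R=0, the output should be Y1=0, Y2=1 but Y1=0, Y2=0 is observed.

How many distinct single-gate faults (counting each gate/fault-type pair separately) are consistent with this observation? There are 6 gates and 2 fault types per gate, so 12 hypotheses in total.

3

Fault-free: n1=1, n2=1, n3=0, n4=0, n5=0, n6=1 → Y1=0, Y2=1. Observed Y1=0, Y2=0.
  n1 stuck-at-0: output Y1=0, Y2=0 ✓
  n1 stuck-at-1: output Y1=0, Y2=1 ✗
  n2 stuck-at-0: output Y1=0, Y2=0 ✓
  n2 stuck-at-1: output Y1=0, Y2=1 ✗
  n3 stuck-at-0: output Y1=0, Y2=1 ✗
  n3 stuck-at-1: output Y1=0, Y2=1 ✗
  n4 stuck-at-0: output Y1=0, Y2=1 ✗
  n4 stuck-at-1: output Y1=1, Y2=1 ✗
  n5 stuck-at-0: output Y1=0, Y2=1 ✗
  n5 stuck-at-1: output Y1=0, Y2=1 ✗
  n6 stuck-at-0: output Y1=0, Y2=0 ✓
  n6 stuck-at-1: output Y1=0, Y2=1 ✗
Consistent faults: {n1 stuck-at-0, n2 stuck-at-0, n6 stuck-at-0} — 3 in all.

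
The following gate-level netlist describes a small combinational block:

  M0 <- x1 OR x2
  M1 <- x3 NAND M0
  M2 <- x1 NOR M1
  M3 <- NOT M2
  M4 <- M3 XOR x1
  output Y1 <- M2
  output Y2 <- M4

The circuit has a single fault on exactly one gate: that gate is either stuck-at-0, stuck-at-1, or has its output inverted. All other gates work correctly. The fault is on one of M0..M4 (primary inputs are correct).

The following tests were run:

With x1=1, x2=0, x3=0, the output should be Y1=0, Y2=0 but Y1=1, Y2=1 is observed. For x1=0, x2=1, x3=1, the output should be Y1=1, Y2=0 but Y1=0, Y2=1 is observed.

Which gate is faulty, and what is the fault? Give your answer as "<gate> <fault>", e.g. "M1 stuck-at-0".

M2 inverted output

Fault-free values for test 1 (x1=1, x2=0, x3=0): M0=1, M1=1, M2=0, M3=1, M4=0, giving Y1=0, Y2=0. Observed Y1=1, Y2=1.
Test 1: faults giving observed Y1=1, Y2=1 are {M2 stuck-at-1, M2 inverted output}.
Test 2 (x1=0, x2=1, x3=1): fault-free M0=1, M1=0, M2=1, M3=0, M4=0 → Y1=1, Y2=0; observed Y1=0, Y2=1. Eliminates M2 stuck-at-1.
Only M2 inverted output is consistent with every test.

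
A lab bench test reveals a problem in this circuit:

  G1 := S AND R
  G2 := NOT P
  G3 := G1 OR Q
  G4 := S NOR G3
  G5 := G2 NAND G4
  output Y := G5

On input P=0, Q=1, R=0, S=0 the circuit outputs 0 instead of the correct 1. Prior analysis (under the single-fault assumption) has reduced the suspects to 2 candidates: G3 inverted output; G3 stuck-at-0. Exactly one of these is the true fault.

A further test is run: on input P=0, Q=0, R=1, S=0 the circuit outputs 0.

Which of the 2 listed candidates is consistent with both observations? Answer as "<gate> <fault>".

Evaluate each candidate on input P=0, Q=0, R=1, S=0:
  G3 inverted output: G1=0, G2=1, G3=1 [inverted output], G4=0, G5=1 → 1 — eliminated
  G3 stuck-at-0: G1=0, G2=1, G3=0 [stuck-at-0], G4=1, G5=0 → 0 — matches
Only G3 stuck-at-0 reproduces the observed 0.

G3 stuck-at-0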